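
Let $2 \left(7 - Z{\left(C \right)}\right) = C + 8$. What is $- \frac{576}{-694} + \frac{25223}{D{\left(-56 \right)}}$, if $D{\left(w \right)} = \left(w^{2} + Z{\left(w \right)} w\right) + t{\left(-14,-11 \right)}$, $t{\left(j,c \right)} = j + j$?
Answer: $\frac{9147517}{476084} \approx 19.214$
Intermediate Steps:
$t{\left(j,c \right)} = 2 j$
$Z{\left(C \right)} = 3 - \frac{C}{2}$ ($Z{\left(C \right)} = 7 - \frac{C + 8}{2} = 7 - \frac{8 + C}{2} = 7 - \left(4 + \frac{C}{2}\right) = 3 - \frac{C}{2}$)
$D{\left(w \right)} = -28 + w^{2} + w \left(3 - \frac{w}{2}\right)$ ($D{\left(w \right)} = \left(w^{2} + \left(3 - \frac{w}{2}\right) w\right) + 2 \left(-14\right) = \left(w^{2} + w \left(3 - \frac{w}{2}\right)\right) - 28 = -28 + w^{2} + w \left(3 - \frac{w}{2}\right)$)
$- \frac{576}{-694} + \frac{25223}{D{\left(-56 \right)}} = - \frac{576}{-694} + \frac{25223}{-28 + \frac{\left(-56\right)^{2}}{2} + 3 \left(-56\right)} = \left(-576\right) \left(- \frac{1}{694}\right) + \frac{25223}{-28 + \frac{1}{2} \cdot 3136 - 168} = \frac{288}{347} + \frac{25223}{-28 + 1568 - 168} = \frac{288}{347} + \frac{25223}{1372} = \frac{9147517}{476084}$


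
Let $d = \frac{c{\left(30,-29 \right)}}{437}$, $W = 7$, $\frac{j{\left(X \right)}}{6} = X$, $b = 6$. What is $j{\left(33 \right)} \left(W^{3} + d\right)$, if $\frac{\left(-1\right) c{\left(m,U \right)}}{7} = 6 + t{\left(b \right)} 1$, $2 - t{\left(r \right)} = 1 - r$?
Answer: $\frac{29660400}{437} \approx 67873.0$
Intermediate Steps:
$j{\left(X \right)} = 6 X$
$t{\left(r \right)} = 1 + r$ ($t{\left(r \right)} = 2 - \left(1 - r\right) = 2 + \left(-1 + r\right) = 1 + r$)
$c{\left(m,U \right)} = -91$ ($c{\left(m,U \right)} = - 7 \left(6 + \left(1 + 6\right) 1\right) = - 7 \left(6 + 7 \cdot 1\right) = - 7 \left(6 + 7\right) = \left(-7\right) 13 = -91$)
$d = - \frac{91}{437} \approx -0.20824$
$j{\left(33 \right)} \left(W^{3} + d\right) = 6 \cdot 33 \left(7^{3} - \frac{91}{437}\right) = 198 \left(343 - \frac{91}{437}\right) = 198 \cdot \frac{149800}{437} = \frac{29660400}{437}$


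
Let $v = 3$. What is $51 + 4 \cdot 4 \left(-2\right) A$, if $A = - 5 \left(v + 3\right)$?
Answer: $1011$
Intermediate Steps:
$A = -30$ ($A = - 5 \left(3 + 3\right) = \left(-5\right) 6 = -30$)
$51 + 4 \cdot 4 \left(-2\right) A = 51 + 4 \cdot 4 \left(-2\right) \left(-30\right) = 51 + 16 \left(-2\right) \left(-30\right) = 51 - -960 = 51 + 960 = 1011$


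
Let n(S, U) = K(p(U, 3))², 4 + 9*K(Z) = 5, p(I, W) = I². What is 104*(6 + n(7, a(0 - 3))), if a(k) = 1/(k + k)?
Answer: 50648/81 ≈ 625.28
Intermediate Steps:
K(Z) = ⅑ (K(Z) = -4/9 + (⅑)*5 = -4/9 + 5/9 = ⅑)
a(k) = 1/(2*k)
n(S, U) = 1/81 (n(S, U) = (⅑)² = 1/81)
104*(6 + n(7, a(0 - 3))) = 104*(6 + 1/81) = 104*(487/81) = 50648/81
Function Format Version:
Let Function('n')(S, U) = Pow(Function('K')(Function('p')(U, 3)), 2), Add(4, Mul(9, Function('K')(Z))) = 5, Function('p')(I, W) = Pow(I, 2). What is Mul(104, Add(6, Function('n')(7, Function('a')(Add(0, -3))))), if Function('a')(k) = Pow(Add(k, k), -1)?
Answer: Rational(50648, 81) ≈ 625.28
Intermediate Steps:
Function('K')(Z) = Rational(1, 9) (Function('K')(Z) = Add(Rational(-4, 9), Mul(Rational(1, 9), 5)) = Add(Rational(-4, 9), Rational(5, 9)) = Rational(1, 9))
Function('a')(k) = Mul(Rational(1, 2), Pow(k, -1)) (Function('a')(k) = Pow(Mul(2, k), -1) = Mul(Rational(1, 2), Pow(k, -1)))
Function('n')(S, U) = Rational(1, 81) (Function('n')(S, U) = Pow(Rational(1, 9), 2) = Rational(1, 81))
Mul(104, Add(6, Function('n')(7, Function('a')(Add(0, -3))))) = Mul(104, Add(6, Rational(1, 81))) = Mul(104, Rational(487, 81)) = Rational(50648, 81)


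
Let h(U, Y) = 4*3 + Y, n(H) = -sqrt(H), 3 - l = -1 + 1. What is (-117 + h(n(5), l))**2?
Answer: 10404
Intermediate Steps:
l = 3 (l = 3 - (-1 + 1) = 3 - 1*0 = 3 + 0 = 3)
h(U, Y) = 12 + Y
(-117 + h(n(5), l))**2 = (-117 + (12 + 3))**2 = (-117 + 15)**2 = (-102)**2 = 10404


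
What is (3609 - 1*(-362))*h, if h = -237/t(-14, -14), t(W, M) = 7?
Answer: -941127/7 ≈ -1.3445e+5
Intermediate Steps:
h = -237/7 ≈ -33.857
(3609 - 1*(-362))*h = (3609 - 1*(-362))*(-237/7) = (3609 + 362)*(-237/7) = 3971*(-237/7) = -941127/7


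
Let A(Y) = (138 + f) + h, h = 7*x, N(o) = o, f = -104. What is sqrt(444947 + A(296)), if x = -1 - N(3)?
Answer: sqrt(444953) ≈ 667.05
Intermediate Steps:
x = -4 (x = -1 - 1*3 = -1 - 3 = -4)
h = -28 (h = 7*(-4) = -28)
A(Y) = 6 (A(Y) = (138 - 104) - 28 = 34 - 28 = 6)
sqrt(444947 + A(296)) = sqrt(444947 + 6) = sqrt(444953)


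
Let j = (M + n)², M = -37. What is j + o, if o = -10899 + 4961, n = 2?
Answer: -4713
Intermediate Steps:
o = -5938
j = 1225 (j = (-37 + 2)² = (-35)² = 1225)
j + o = 1225 - 5938 = -4713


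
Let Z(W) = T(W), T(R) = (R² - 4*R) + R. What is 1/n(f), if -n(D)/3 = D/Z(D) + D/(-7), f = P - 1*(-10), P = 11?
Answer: 6/53 ≈ 0.11321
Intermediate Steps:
f = 21 (f = 11 - 1*(-10) = 11 + 10 = 21)
T(R) = R² - 3*R
Z(W) = W*(-3 + W)
n(D) = -3/(-3 + D) + 3*D/7 (n(D) = -3*(D/((D*(-3 + D))) + D/(-7)) = -3*(D*(1/(D*(-3 + D))) + D*(-⅐)) = -3*(1/(-3 + D) - D/7) = -3/(-3 + D) + 3*D/7)
1/n(f) = 1/(3*(-7 + 21*(-3 + 21))/(7*(-3 + 21))) = 1/((3/7)*(-7 + 21*18)/18) = 1/((3/7)*(1/18)*(-7 + 378)) = 1/((3/7)*(1/18)*371) = 1/(53/6) = 6/53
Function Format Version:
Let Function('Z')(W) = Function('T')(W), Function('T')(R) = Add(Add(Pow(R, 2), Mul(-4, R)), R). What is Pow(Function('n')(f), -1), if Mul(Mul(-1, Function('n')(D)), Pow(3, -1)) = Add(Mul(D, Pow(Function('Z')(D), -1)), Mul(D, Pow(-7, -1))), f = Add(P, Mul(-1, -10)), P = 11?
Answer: Rational(6, 53) ≈ 0.11321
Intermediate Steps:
f = 21 (f = Add(11, Mul(-1, -10)) = Add(11, 10) = 21)
Function('T')(R) = Add(Pow(R, 2), Mul(-3, R))
Function('Z')(W) = Mul(W, Add(-3, W))
Function('n')(D) = Add(Mul(-3, Pow(Add(-3, D), -1)), Mul(Rational(3, 7), D)) (Function('n')(D) = Mul(-3, Add(Mul(D, Pow(Mul(D, Add(-3, D)), -1)), Mul(D, Pow(-7, -1)))) = Mul(-3, Add(Mul(D, Mul(Pow(D, -1), Pow(Add(-3, D), -1))), Mul(D, Rational(-1, 7)))) = Mul(-3, Add(Pow(Add(-3, D), -1), Mul(Rational(-1, 7), D))) = Add(Mul(-3, Pow(Add(-3, D), -1)), Mul(Rational(3, 7), D)))
Pow(Function('n')(f), -1) = Pow(Mul(Rational(3, 7), Pow(Add(-3, 21), -1), Add(-7, Mul(21, Add(-3, 21)))), -1) = Pow(Mul(Rational(3, 7), Pow(18, -1), Add(-7, Mul(21, 18))), -1) = Pow(Mul(Rational(3, 7), Rational(1, 18), Add(-7, 378)), -1) = Pow(Mul(Rational(3, 7), Rational(1, 18), 371), -1) = Pow(Rational(53, 6), -1) = Rational(6, 53)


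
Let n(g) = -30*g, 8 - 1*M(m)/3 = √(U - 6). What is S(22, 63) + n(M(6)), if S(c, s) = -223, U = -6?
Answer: -943 + 180*I*√3 ≈ -943.0 + 311.77*I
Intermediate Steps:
M(m) = 24 - 6*I*√3 (M(m) = 24 - 3*√(-6 - 6) = 24 - 6*I*√3)
S(22, 63) + n(M(6)) = -223 - 30*(24 - 6*I*√3) = -223 + (-720 + 180*I*√3) = -943 + 180*I*√3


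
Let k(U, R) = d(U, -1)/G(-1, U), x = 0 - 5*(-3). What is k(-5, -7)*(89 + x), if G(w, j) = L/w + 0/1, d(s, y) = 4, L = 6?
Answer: -208/3 ≈ -69.333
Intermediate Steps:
G(w, j) = 6/w (G(w, j) = 6/w + 0/1 = 6/w + 0*1 = 6/w + 0 = 6/w)
x = 15 (x = 0 + 15 = 15)
k(U, R) = -⅔ (k(U, R) = 4/((6/(-1))) = 4/((6*(-1))) = 4/(-6) = 4*(-⅙) = -⅔)
k(-5, -7)*(89 + x) = -2*(89 + 15)/3 = -⅔*104 = -208/3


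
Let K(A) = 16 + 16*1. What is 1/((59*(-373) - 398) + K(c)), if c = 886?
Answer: -1/22373 ≈ -4.4697e-5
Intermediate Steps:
K(A) = 32 (K(A) = 16 + 16 = 32)
1/((59*(-373) - 398) + K(c)) = 1/((59*(-373) - 398) + 32) = 1/((-22007 - 398) + 32) = 1/(-22405 + 32) = 1/(-22373) = -1/22373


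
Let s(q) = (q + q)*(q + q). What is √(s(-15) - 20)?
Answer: 4*√55 ≈ 29.665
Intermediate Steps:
s(q) = 4*q² (s(q) = (2*q)*(2*q) = 4*q²)
√(s(-15) - 20) = √(4*(-15)² - 20) = √(4*225 - 20) = √(900 - 20) = √880 = 4*√55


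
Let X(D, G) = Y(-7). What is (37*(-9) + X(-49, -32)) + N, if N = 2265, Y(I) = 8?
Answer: 1940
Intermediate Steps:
X(D, G) = 8
(37*(-9) + X(-49, -32)) + N = (37*(-9) + 8) + 2265 = (-333 + 8) + 2265 = -325 + 2265 = 1940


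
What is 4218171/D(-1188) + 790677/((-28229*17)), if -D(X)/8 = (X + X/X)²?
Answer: -10936585791807/5409234882536 ≈ -2.0218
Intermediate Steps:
D(X) = -8*(1 + X)² (D(X) = -8*(X + X/X)² = -8*(X + 1)² = -8*(1 + X)²)
4218171/D(-1188) + 790677/((-28229*17)) = 4218171/((-8*(1 - 1188)²)) + 790677/((-28229*17)) = 4218171/((-8*(-1187)²)) + 790677/(-479893) = 4218171/((-8*1408969)) + 790677*(-1/479893) = 4218171/(-11271752) - 790677/479893 = 4218171*(-1/11271752) - 790677/479893 = -4218171/11271752 - 790677/479893 = -10936585791807/5409234882536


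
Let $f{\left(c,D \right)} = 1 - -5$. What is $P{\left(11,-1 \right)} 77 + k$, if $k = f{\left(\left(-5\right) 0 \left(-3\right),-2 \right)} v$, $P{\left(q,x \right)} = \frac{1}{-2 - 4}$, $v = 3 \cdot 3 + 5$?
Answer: $\frac{427}{6} \approx 71.167$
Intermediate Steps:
$f{\left(c,D \right)} = 6$ ($f{\left(c,D \right)} = 1 + 5 = 6$)
$v = 14$ ($v = 9 + 5 = 14$)
$P{\left(q,x \right)} = - \frac{1}{6}$ ($P{\left(q,x \right)} = \frac{1}{-6} = - \frac{1}{6}$)
$k = 84$ ($k = 6 \cdot 14 = 84$)
$P{\left(11,-1 \right)} 77 + k = \left(- \frac{1}{6}\right) 77 + 84 = - \frac{77}{6} + 84 = \frac{427}{6}$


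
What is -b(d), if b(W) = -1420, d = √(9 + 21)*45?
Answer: 1420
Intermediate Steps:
d = 45*√30 (d = √30*45 = 45*√30 ≈ 246.48)
-b(d) = -1*(-1420) = 1420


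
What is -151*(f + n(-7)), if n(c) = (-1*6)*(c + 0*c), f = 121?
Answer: -24613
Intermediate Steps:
n(c) = -6*c (n(c) = -6*(c + 0) = -6*c)
-151*(f + n(-7)) = -151*(121 - 6*(-7)) = -151*(121 + 42) = -151*163 = -24613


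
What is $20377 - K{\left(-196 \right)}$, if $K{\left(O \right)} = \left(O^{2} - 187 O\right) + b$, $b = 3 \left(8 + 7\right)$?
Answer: $-54736$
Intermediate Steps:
$b = 45$ ($b = 3 \cdot 15 = 45$)
$K{\left(O \right)} = 45 + O^{2} - 187 O$ ($K{\left(O \right)} = \left(O^{2} - 187 O\right) + 45 = 45 + O^{2} - 187 O$)
$20377 - K{\left(-196 \right)} = 20377 - \left(45 + \left(-196\right)^{2} - -36652\right) = 20377 - \left(45 + 38416 + 36652\right) = 20377 - 75113 = -54736$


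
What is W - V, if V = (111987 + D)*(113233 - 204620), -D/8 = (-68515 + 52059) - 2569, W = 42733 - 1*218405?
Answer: 24143081697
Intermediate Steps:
W = -175672 (W = 42733 - 218405 = -175672)
D = 152200 (D = -8*((-68515 + 52059) - 2569) = -8*(-16456 - 2569) = -8*(-19025) = 152200)
V = -24143257369 (V = (111987 + 152200)*(113233 - 204620) = 264187*(-91387) = -24143257369)
W - V = -175672 - 1*(-24143257369) = -175672 + 24143257369 = 24143081697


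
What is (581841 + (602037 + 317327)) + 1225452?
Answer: 2726657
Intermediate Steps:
(581841 + (602037 + 317327)) + 1225452 = (581841 + 919364) + 1225452 = 1501205 + 1225452 = 2726657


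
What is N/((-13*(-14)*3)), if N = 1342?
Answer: 671/273 ≈ 2.4579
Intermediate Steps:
N/((-13*(-14)*3)) = 1342/((-13*(-14)*3)) = 1342/((182*3)) = 1342/546 = 1342*(1/546) = 671/273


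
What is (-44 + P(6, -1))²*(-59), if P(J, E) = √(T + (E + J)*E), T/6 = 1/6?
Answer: -113988 + 10384*I ≈ -1.1399e+5 + 10384.0*I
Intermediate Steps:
T = 1 (T = 6/6 = 6*(⅙) = 1)
P(J, E) = √(1 + E*(E + J)) (P(J, E) = √(1 + (E + J)*E) = √(1 + E*(E + J)))
(-44 + P(6, -1))²*(-59) = (-44 + √(1 + (-1)² - 1*6))²*(-59) = (-44 + √(1 + 1 - 6))²*(-59) = (-44 + √(-4))²*(-59) = (-44 + 2*I)²*(-59) = -59*(-44 + 2*I)²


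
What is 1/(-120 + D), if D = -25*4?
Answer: -1/220 ≈ -0.0045455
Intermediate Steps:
D = -100
1/(-120 + D) = 1/(-120 - 100) = 1/(-220) = -1/220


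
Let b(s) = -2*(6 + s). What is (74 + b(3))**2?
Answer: 3136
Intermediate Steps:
b(s) = -12 - 2*s
(74 + b(3))**2 = (74 + (-12 - 2*3))**2 = (74 + (-12 - 6))**2 = (74 - 18)**2 = 56**2 = 3136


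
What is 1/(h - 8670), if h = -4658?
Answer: -1/13328 ≈ -7.5030e-5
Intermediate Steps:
1/(h - 8670) = 1/(-4658 - 8670) = 1/(-13328) = -1/13328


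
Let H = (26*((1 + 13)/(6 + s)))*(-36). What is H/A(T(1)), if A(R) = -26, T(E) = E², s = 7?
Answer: 504/13 ≈ 38.769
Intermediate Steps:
H = -1008 (H = (26*((1 + 13)/(6 + 7)))*(-36) = (26*(14/13))*(-36) = 28*(-36) = -1008)
H/A(T(1)) = -1008/(-26) = -1008*(-1/26) = 504/13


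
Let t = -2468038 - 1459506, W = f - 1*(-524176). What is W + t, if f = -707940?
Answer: -4111308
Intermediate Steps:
W = -183764 (W = -707940 - 1*(-524176) = -707940 + 524176 = -183764)
t = -3927544
W + t = -183764 - 3927544 = -4111308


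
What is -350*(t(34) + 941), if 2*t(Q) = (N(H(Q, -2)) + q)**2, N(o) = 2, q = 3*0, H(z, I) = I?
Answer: -330050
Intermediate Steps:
q = 0
t(Q) = 2 (t(Q) = (2 + 0)**2/2 = (1/2)*2**2 = (1/2)*4 = 2)
-350*(t(34) + 941) = -350*(2 + 941) = -350*943 = -330050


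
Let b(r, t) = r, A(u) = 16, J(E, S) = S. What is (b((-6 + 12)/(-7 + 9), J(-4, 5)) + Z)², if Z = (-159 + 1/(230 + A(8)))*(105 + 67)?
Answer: 11312116495801/15129 ≈ 7.4771e+8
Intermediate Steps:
Z = -3363718/123 (Z = (-159 + 1/(230 + 16))*(105 + 67) = (-159 + 1/246)*172 = -39113/246*172 = -3363718/123 ≈ -27347.)
(b((-6 + 12)/(-7 + 9), J(-4, 5)) + Z)² = ((-6 + 12)/(-7 + 9) - 3363718/123)² = (6/2 - 3363718/123)² = (6*(½) - 3363718/123)² = (3 - 3363718/123)² = (-3363349/123)² = 11312116495801/15129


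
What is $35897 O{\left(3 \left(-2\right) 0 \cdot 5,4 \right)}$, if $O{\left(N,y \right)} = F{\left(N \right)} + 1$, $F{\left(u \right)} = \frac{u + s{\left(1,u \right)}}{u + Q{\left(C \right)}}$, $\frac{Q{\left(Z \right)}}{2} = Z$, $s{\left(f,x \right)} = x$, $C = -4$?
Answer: $35897$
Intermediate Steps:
$Q{\left(Z \right)} = 2 Z$
$F{\left(u \right)} = \frac{2 u}{-8 + u}$ ($F{\left(u \right)} = \frac{u + u}{u + 2 \left(-4\right)} = \frac{2 u}{u - 8} = \frac{2 u}{-8 + u}$)
$O{\left(N,y \right)} = 1 + \frac{2 N}{-8 + N}$ ($O{\left(N,y \right)} = \frac{2 N}{-8 + N} + 1 = 1 + \frac{2 N}{-8 + N}$)
$35897 O{\left(3 \left(-2\right) 0 \cdot 5,4 \right)} = 35897 \frac{-8 + 3 \cdot 3 \left(-2\right) 0 \cdot 5}{-8 + 3 \left(-2\right) 0 \cdot 5} = 35897 \frac{-8 + 3 \left(-6\right) 0 \cdot 5}{-8 + \left(-6\right) 0 \cdot 5} = 35897 \frac{-8 + 3 \cdot 0 \cdot 5}{-8 + 0 \cdot 5} = 35897 \frac{-8 + 3 \cdot 0}{-8 + 0} = 35897 \frac{-8 + 0}{-8} = 35897 \left(\left(- \frac{1}{8}\right) \left(-8\right)\right) = 35897 \cdot 1 = 35897$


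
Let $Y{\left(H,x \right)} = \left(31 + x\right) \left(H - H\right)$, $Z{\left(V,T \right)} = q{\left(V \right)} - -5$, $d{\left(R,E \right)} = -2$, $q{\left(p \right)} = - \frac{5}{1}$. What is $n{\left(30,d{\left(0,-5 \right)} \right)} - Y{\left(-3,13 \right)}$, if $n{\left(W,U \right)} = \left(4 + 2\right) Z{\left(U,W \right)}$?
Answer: $0$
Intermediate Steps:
$q{\left(p \right)} = -5$ ($q{\left(p \right)} = \left(-5\right) 1 = -5$)
$Z{\left(V,T \right)} = 0$ ($Z{\left(V,T \right)} = -5 - -5 = -5 + 5 = 0$)
$Y{\left(H,x \right)} = 0$ ($Y{\left(H,x \right)} = \left(31 + x\right) 0 = 0$)
$n{\left(W,U \right)} = 0$ ($n{\left(W,U \right)} = \left(4 + 2\right) 0 = 6 \cdot 0 = 0$)
$n{\left(30,d{\left(0,-5 \right)} \right)} - Y{\left(-3,13 \right)} = 0 - 0 = 0 + 0 = 0$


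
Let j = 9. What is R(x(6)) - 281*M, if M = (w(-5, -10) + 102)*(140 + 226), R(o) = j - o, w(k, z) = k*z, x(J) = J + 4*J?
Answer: -15632613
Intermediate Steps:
x(J) = 5*J
R(o) = 9 - o
M = 55632 (M = (-5*(-10) + 102)*(140 + 226) = (50 + 102)*366 = 152*366 = 55632)
R(x(6)) - 281*M = (9 - 5*6) - 281*55632 = (9 - 1*30) - 15632592 = (9 - 30) - 15632592 = -21 - 15632592 = -15632613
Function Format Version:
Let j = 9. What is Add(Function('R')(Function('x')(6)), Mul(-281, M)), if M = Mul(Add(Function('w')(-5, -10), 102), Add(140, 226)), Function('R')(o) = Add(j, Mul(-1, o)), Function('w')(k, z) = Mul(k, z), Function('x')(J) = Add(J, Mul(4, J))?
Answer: -15632613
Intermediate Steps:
Function('x')(J) = Mul(5, J)
Function('R')(o) = Add(9, Mul(-1, o))
M = 55632 (M = Mul(Add(Mul(-5, -10), 102), Add(140, 226)) = Mul(Add(50, 102), 366) = Mul(152, 366) = 55632)
Add(Function('R')(Function('x')(6)), Mul(-281, M)) = Add(Add(9, Mul(-1, Mul(5, 6))), Mul(-281, 55632)) = Add(Add(9, Mul(-1, 30)), -15632592) = Add(Add(9, -30), -15632592) = Add(-21, -15632592) = -15632613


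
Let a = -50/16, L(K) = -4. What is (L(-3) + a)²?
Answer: 3249/64 ≈ 50.766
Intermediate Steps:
a = -25/8 (a = -50*1/16 = -25/8 ≈ -3.1250)
(L(-3) + a)² = (-4 - 25/8)² = (-57/8)² = 3249/64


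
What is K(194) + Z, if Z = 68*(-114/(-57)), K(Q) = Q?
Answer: 330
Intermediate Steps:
Z = 136 (Z = 68*(-114*(-1/57)) = 68*2 = 136)
K(194) + Z = 194 + 136 = 330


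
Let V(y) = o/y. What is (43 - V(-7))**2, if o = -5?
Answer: 87616/49 ≈ 1788.1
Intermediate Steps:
V(y) = -5/y
(43 - V(-7))**2 = (43 - (-5)/(-7))**2 = (43 - (-5)*(-1)/7)**2 = (43 - 1*5/7)**2 = (43 - 5/7)**2 = (296/7)**2 = 87616/49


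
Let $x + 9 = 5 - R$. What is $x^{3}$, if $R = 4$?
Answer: $-512$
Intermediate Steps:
$x = -8$ ($x = -9 + \left(5 - 4\right) = -9 + 1 = -8$)
$x^{3} = \left(-8\right)^{3} = -512$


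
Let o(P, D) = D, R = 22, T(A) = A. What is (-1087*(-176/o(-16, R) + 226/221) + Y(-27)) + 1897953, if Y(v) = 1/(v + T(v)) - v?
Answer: 22741005415/11934 ≈ 1.9056e+6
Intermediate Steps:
Y(v) = 1/(2*v) - v (Y(v) = 1/(v + v) - v = 1/(2*v) - v)
(-1087*(-176/o(-16, R) + 226/221) + Y(-27)) + 1897953 = (-1087*(-176/22 + 226/221) + ((1/2)/(-27) - 1*(-27))) + 1897953 = (-1087*(-176*1/22 + 226*(1/221)) + ((1/2)*(-1/27) + 27)) + 1897953 = (-1087*(-8 + 226/221) + (-1/54 + 27)) + 1897953 = (-1087*(-1542/221) + 1457/54) + 1897953 = (1676154/221 + 1457/54) + 1897953 = 90834313/11934 + 1897953 = 22741005415/11934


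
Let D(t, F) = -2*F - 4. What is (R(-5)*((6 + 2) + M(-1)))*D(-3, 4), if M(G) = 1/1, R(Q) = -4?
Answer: 432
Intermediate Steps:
M(G) = 1
D(t, F) = -4 - 2*F
(R(-5)*((6 + 2) + M(-1)))*D(-3, 4) = (-4*((6 + 2) + 1))*(-4 - 2*4) = (-4*(8 + 1))*(-4 - 8) = -4*9*(-12) = -36*(-12) = 432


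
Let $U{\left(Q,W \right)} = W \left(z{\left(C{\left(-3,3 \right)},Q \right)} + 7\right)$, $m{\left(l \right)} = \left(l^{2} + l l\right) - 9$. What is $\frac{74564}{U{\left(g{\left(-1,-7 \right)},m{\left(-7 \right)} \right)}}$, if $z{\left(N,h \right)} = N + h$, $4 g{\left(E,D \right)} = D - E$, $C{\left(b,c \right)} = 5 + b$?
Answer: $\frac{149128}{1335} \approx 111.71$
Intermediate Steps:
$m{\left(l \right)} = -9 + 2 l^{2}$ ($m{\left(l \right)} = \left(l^{2} + l^{2}\right) - 9 = 2 l^{2} - 9 = -9 + 2 l^{2}$)
$g{\left(E,D \right)} = - \frac{E}{4} + \frac{D}{4}$ ($g{\left(E,D \right)} = \frac{D - E}{4} = - \frac{E}{4} + \frac{D}{4}$)
$U{\left(Q,W \right)} = W \left(9 + Q\right)$ ($U{\left(Q,W \right)} = W \left(\left(\left(5 - 3\right) + Q\right) + 7\right) = W \left(\left(2 + Q\right) + 7\right) = W \left(9 + Q\right)$)
$\frac{74564}{U{\left(g{\left(-1,-7 \right)},m{\left(-7 \right)} \right)}} = \frac{74564}{\left(-9 + 2 \left(-7\right)^{2}\right) \left(9 + \left(\left(- \frac{1}{4}\right) \left(-1\right) + \frac{1}{4} \left(-7\right)\right)\right)} = \frac{74564}{\left(-9 + 2 \cdot 49\right) \left(9 + \left(\frac{1}{4} - \frac{7}{4}\right)\right)} = \frac{74564}{\left(-9 + 98\right) \left(9 - \frac{3}{2}\right)} = \frac{74564}{89 \cdot \frac{15}{2}} = \frac{74564}{\frac{1335}{2}} = 74564 \cdot \frac{2}{1335} = \frac{149128}{1335}$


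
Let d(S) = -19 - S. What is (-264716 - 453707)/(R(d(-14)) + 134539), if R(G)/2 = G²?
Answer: -718423/134589 ≈ -5.3379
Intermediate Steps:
R(G) = 2*G²
(-264716 - 453707)/(R(d(-14)) + 134539) = (-264716 - 453707)/(2*(-19 - 1*(-14))² + 134539) = -718423/(2*(-19 + 14)² + 134539) = -718423/(2*(-5)² + 134539) = -718423/(2*25 + 134539) = -718423/(50 + 134539) = -718423/134589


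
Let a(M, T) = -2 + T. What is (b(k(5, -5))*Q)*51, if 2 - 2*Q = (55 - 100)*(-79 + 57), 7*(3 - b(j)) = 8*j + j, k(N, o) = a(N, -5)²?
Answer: 1511640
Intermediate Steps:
k(N, o) = 49 (k(N, o) = (-2 - 5)² = (-7)² = 49)
b(j) = 3 - 9*j/7 (b(j) = 3 - (8*j + j)/7 = 3 - 9*j/7)
Q = -494 (Q = 1 - (55 - 100)*(-79 + 57)/2 = 1 - (-45)*(-22)/2 = 1 - ½*990 = 1 - 495 = -494)
(b(k(5, -5))*Q)*51 = ((3 - 9/7*49)*(-494))*51 = ((3 - 63)*(-494))*51 = -60*(-494)*51 = 29640*51 = 1511640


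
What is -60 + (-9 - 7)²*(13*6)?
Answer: 19908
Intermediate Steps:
-60 + (-9 - 7)²*(13*6) = -60 + (-16)²*78 = -60 + 256*78 = -60 + 19968 = 19908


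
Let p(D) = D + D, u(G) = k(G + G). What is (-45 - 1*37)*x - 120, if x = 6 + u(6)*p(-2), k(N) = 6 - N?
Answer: -2580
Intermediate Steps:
u(G) = 6 - 2*G (u(G) = 6 - (G + G) = 6 - 2*G)
p(D) = 2*D
x = 30 (x = 6 + (6 - 2*6)*(2*(-2)) = 6 + (6 - 12)*(-4) = 6 - 6*(-4) = 6 + 24 = 30)
(-45 - 1*37)*x - 120 = (-45 - 1*37)*30 - 120 = (-45 - 37)*30 - 120 = -82*30 - 120 = -2460 - 120 = -2580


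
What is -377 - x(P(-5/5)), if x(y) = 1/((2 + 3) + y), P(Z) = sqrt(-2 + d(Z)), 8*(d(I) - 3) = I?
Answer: -72801/193 + 2*sqrt(14)/193 ≈ -377.17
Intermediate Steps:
d(I) = 3 + I/8
P(Z) = sqrt(1 + Z/8) (P(Z) = sqrt(-2 + (3 + Z/8)) = sqrt(1 + Z/8))
x(y) = 1/(5 + y)
-377 - x(P(-5/5)) = -377 - 1/(5 + sqrt(16 + 2*(-5/5))/4) = -377 - 1/(5 + sqrt(16 + 2*(-5*1/5))/4) = -377 - 1/(5 + sqrt(16 + 2*(-1))/4) = -377 - 1/(5 + sqrt(16 - 2)/4) = -377 - 1/(5 + sqrt(14)/4)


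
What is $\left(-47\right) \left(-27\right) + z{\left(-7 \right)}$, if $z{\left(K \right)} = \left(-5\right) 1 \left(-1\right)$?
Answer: $1274$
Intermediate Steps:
$z{\left(K \right)} = 5$ ($z{\left(K \right)} = \left(-5\right) \left(-1\right) = 5$)
$\left(-47\right) \left(-27\right) + z{\left(-7 \right)} = \left(-47\right) \left(-27\right) + 5 = 1269 + 5 = 1274$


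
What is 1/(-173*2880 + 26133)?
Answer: -1/472107 ≈ -2.1182e-6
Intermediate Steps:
1/(-173*2880 + 26133) = 1/(-498240 + 26133) = 1/(-472107) = -1/472107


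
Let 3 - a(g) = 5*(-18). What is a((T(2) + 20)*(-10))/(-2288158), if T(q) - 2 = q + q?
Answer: -93/2288158 ≈ -4.0644e-5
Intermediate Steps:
T(q) = 2 + 2*q (T(q) = 2 + (q + q) = 2 + 2*q)
a(g) = 93 (a(g) = 3 - 5*(-18) = 3 - 1*(-90) = 3 + 90 = 93)
a((T(2) + 20)*(-10))/(-2288158) = 93/(-2288158) = 93*(-1/2288158) = -93/2288158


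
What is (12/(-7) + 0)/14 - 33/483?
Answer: -215/1127 ≈ -0.19077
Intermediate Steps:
(12/(-7) + 0)/14 - 33/483 = (-⅐*12 + 0)*(1/14) - 33*1/483 = (-12/7 + 0)*(1/14) - 11/161 = -12/7*1/14 - 11/161 = -6/49 - 11/161 = -215/1127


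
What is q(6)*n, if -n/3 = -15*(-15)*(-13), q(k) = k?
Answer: 52650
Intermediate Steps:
n = 8775 (n = -3*(-15*(-15))*(-13) = -675*(-13) = -3*(-2925) = 8775)
q(6)*n = 6*8775 = 52650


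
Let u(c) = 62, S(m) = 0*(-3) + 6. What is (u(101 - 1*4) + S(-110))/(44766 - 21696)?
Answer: 34/11535 ≈ 0.0029476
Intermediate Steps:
S(m) = 6 (S(m) = 0 + 6 = 6)
(u(101 - 1*4) + S(-110))/(44766 - 21696) = (62 + 6)/(44766 - 21696) = 68/23070 = 68*(1/23070) = 34/11535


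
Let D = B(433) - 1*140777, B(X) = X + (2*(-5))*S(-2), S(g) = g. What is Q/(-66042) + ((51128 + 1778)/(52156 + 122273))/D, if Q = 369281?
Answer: -125538022015499/22451138415081 ≈ -5.5916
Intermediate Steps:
B(X) = 20 + X (B(X) = X + (2*(-5))*(-2) = X - 10*(-2) = X + 20 = 20 + X)
D = -140324 (D = (20 + 433) - 1*140777 = 453 - 140777 = -140324)
Q/(-66042) + ((51128 + 1778)/(52156 + 122273))/D = 369281/(-66042) + ((51128 + 1778)/(52156 + 122273))/(-140324) = 369281*(-1/66042) + (52906/174429)*(-1/140324) = -369281/66042 + (52906*(1/174429))*(-1/140324) = -369281/66042 + (52906/174429)*(-1/140324) = -369281/66042 - 26453/12238287498 = -125538022015499/22451138415081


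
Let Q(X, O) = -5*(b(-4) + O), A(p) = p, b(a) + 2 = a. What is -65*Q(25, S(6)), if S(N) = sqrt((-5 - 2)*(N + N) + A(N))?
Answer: -1950 + 325*I*sqrt(78) ≈ -1950.0 + 2870.3*I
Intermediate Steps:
b(a) = -2 + a
S(N) = sqrt(13)*sqrt(-N) (S(N) = sqrt((-5 - 2)*(N + N) + N) = sqrt(-14*N + N) = sqrt(-13*N) = sqrt(13)*sqrt(-N))
Q(X, O) = 30 - 5*O (Q(X, O) = -5*((-2 - 4) + O) = -5*(-6 + O) = 30 - 5*O)
-65*Q(25, S(6)) = -65*(30 - 5*sqrt(13)*sqrt(-1*6)) = -65*(30 - 5*sqrt(13)*sqrt(-6)) = -65*(30 - 5*sqrt(13)*I*sqrt(6)) = -65*(30 - 5*I*sqrt(78)) = -1950 + 325*I*sqrt(78)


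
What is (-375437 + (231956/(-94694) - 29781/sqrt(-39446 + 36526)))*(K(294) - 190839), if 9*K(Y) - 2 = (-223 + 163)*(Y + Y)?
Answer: 3462018715588277/47347 - 5800111161*I*sqrt(730)/1460 ≈ 7.312e+10 - 1.0734e+8*I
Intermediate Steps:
K(Y) = 2/9 - 40*Y/3 (K(Y) = 2/9 + ((-223 + 163)*(Y + Y))/9 = 2/9 + (-120*Y)/9 = 2/9 - 40*Y/3)
(-375437 + (231956/(-94694) - 29781/sqrt(-39446 + 36526)))*(K(294) - 190839) = (-375437 + (231956/(-94694) - 29781/sqrt(-39446 + 36526)))*((2/9 - 40/3*294) - 190839) = (-375437 + (231956*(-1/94694) - 29781*(-I*sqrt(730)/1460)))*((2/9 - 3920) - 190839) = (-375437 + (-115978/47347 - 29781*(-I*sqrt(730)/1460)))*(-35278/9 - 190839) = (-375437 + (-115978/47347 - (-29781)*I*sqrt(730)/1460))*(-1752829/9) = (-375437 + (-115978/47347 + 29781*I*sqrt(730)/1460))*(-1752829/9) = (-17775931617/47347 + 29781*I*sqrt(730)/1460)*(-1752829/9) = 3462018715588277/47347 - 5800111161*I*sqrt(730)/1460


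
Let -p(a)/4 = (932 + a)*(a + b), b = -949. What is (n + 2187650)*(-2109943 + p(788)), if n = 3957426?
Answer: -6158982306988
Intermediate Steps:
p(a) = -4*(-949 + a)*(932 + a) (p(a) = -4*(932 + a)*(a - 949) = -4*(932 + a)*(-949 + a) = -4*(-949 + a)*(932 + a))
(n + 2187650)*(-2109943 + p(788)) = (3957426 + 2187650)*(-2109943 + (3537872 - 4*788² + 68*788)) = 6145076*(-2109943 + (3537872 - 4*620944 + 53584)) = 6145076*(-2109943 + (3537872 - 2483776 + 53584)) = 6145076*(-2109943 + 1107680) = 6145076*(-1002263) = -6158982306988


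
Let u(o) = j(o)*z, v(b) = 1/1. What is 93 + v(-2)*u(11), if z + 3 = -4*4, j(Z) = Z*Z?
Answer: -2206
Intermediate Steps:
j(Z) = Z²
v(b) = 1
z = -19 (z = -3 - 4*4 = -3 - 16 = -19)
u(o) = -19*o² (u(o) = o²*(-19) = -19*o²)
93 + v(-2)*u(11) = 93 + 1*(-19*11²) = 93 + 1*(-19*121) = 93 + 1*(-2299) = 93 - 2299 = -2206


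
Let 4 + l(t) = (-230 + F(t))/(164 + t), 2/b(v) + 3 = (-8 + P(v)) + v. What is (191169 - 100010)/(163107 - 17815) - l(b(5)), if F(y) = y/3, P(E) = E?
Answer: 213646493/35305956 ≈ 6.0513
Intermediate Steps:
F(y) = y/3 (F(y) = y*(⅓) = y/3)
b(v) = 2/(-11 + 2*v) (b(v) = 2/(-3 + ((-8 + v) + v)) = 2/(-3 + (-8 + 2*v)) = 2/(-11 + 2*v))
l(t) = -4 + (-230 + t/3)/(164 + t)
(191169 - 100010)/(163107 - 17815) - l(b(5)) = (191169 - 100010)/(163107 - 17815) - (-2658 - 22/(-11 + 2*5))/(3*(164 + 2/(-11 + 2*5))) = 91159/145292 - (-2658 - 22/(-11 + 10))/(3*(164 + 2/(-11 + 10))) = 91159*(1/145292) - (-2658 - 22/(-1))/(3*(164 + 2/(-1))) = 91159/145292 - (-2658 - 22*(-1))/(3*(164 + 2*(-1))) = 91159/145292 - (-2658 - 11*(-2))/(3*(164 - 2)) = 91159/145292 - (-2658 + 22)/(3*162) = 91159/145292 - (-2636)/(3*162) = 91159/145292 - 1*(-1318/243) = 91159/145292 + 1318/243 = 213646493/35305956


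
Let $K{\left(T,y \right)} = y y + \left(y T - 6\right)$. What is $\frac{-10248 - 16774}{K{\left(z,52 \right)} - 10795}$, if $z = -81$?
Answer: $\frac{27022}{12309} \approx 2.1953$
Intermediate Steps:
$K{\left(T,y \right)} = -6 + y^{2} + T y$ ($K{\left(T,y \right)} = y^{2} + \left(T y - 6\right) = y^{2} + \left(-6 + T y\right) = -6 + y^{2} + T y$)
$\frac{-10248 - 16774}{K{\left(z,52 \right)} - 10795} = \frac{-10248 - 16774}{\left(-6 + 52^{2} - 4212\right) - 10795} = - \frac{27022}{\left(-6 + 2704 - 4212\right) - 10795} = - \frac{27022}{-1514 - 10795} = - \frac{27022}{-12309} = \left(-27022\right) \left(- \frac{1}{12309}\right) = \frac{27022}{12309}$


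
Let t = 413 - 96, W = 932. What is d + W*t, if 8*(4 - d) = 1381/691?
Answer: 1633235163/5528 ≈ 2.9545e+5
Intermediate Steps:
t = 317
d = 20731/5528 (d = 4 - 1381/(8*691) = 4 - 1/8*1381/691 = 4 - 1381/5528 = 20731/5528 ≈ 3.7502)
d + W*t = 20731/5528 + 932*317 = 20731/5528 + 295444 = 1633235163/5528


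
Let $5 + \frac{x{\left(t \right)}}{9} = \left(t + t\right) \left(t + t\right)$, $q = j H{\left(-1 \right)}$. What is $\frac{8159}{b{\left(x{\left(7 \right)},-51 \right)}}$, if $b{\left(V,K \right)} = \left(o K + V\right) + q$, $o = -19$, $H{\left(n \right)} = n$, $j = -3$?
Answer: $\frac{8159}{2691} \approx 3.032$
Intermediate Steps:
$q = 3$ ($q = \left(-3\right) \left(-1\right) = 3$)
$x{\left(t \right)} = -45 + 36 t^{2}$ ($x{\left(t \right)} = -45 + 9 \left(t + t\right) \left(t + t\right) = -45 + 9 \cdot 2 t 2 t = -45 + 9 \cdot 4 t^{2} = -45 + 36 t^{2}$)
$b{\left(V,K \right)} = 3 + V - 19 K$ ($b{\left(V,K \right)} = \left(- 19 K + V\right) + 3 = \left(V - 19 K\right) + 3 = 3 + V - 19 K$)
$\frac{8159}{b{\left(x{\left(7 \right)},-51 \right)}} = \frac{8159}{3 - \left(45 - 36 \cdot 7^{2}\right) - -969} = \frac{8159}{3 + \left(-45 + 36 \cdot 49\right) + 969} = \frac{8159}{3 + \left(-45 + 1764\right) + 969} = \frac{8159}{3 + 1719 + 969} = \frac{8159}{2691}$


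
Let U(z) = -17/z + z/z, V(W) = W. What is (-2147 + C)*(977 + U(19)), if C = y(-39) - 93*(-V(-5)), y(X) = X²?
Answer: -20254415/19 ≈ -1.0660e+6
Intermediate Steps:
U(z) = 1 - 17/z (U(z) = -17/z + 1 = 1 - 17/z)
C = 1056 (C = (-39)² - 93*(-1*(-5)) = 1521 - 93*5 = 1521 - 1*465 = 1521 - 465 = 1056)
(-2147 + C)*(977 + U(19)) = (-2147 + 1056)*(977 + (-17 + 19)/19) = -1091*(977 + (1/19)*2) = -1091*(977 + 2/19) = -1091*18565/19 = -20254415/19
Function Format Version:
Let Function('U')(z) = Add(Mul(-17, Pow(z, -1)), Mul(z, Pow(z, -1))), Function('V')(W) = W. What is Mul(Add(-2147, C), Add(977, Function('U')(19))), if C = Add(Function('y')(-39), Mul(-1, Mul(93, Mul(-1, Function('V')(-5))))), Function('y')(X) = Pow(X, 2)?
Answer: Rational(-20254415, 19) ≈ -1.0660e+6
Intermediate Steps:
Function('U')(z) = Add(1, Mul(-17, Pow(z, -1))) (Function('U')(z) = Add(Mul(-17, Pow(z, -1)), 1) = Add(1, Mul(-17, Pow(z, -1))))
C = 1056 (C = Add(Pow(-39, 2), Mul(-1, Mul(93, Mul(-1, -5)))) = Add(1521, Mul(-1, Mul(93, 5))) = Add(1521, Mul(-1, 465)) = Add(1521, -465) = 1056)
Mul(Add(-2147, C), Add(977, Function('U')(19))) = Mul(Add(-2147, 1056), Add(977, Mul(Pow(19, -1), Add(-17, 19)))) = Mul(-1091, Add(977, Mul(Rational(1, 19), 2))) = Mul(-1091, Add(977, Rational(2, 19))) = Mul(-1091, Rational(18565, 19)) = Rational(-20254415, 19)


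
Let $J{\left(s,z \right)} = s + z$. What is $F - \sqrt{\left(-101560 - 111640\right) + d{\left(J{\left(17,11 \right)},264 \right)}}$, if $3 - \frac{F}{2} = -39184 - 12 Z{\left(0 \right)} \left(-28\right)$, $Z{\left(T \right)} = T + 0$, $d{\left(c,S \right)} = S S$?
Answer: $78374 - 4 i \sqrt{8969} \approx 78374.0 - 378.82 i$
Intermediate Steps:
$d{\left(c,S \right)} = S^{2}$
$Z{\left(T \right)} = T$
$F = 78374$ ($F = 6 - 2 \left(-39184 - 12 \cdot 0 \left(-28\right)\right) = 6 - 2 \left(-39184 - 0 \left(-28\right)\right) = 6 - 2 \left(-39184 - 0\right) = 6 - 2 \left(-39184 + 0\right) = 6 - -78368 = 6 + 78368 = 78374$)
$F - \sqrt{\left(-101560 - 111640\right) + d{\left(J{\left(17,11 \right)},264 \right)}} = 78374 - \sqrt{\left(-101560 - 111640\right) + 264^{2}} = 78374 - \sqrt{\left(-101560 - 111640\right) + 69696} = 78374 - \sqrt{-213200 + 69696} = 78374 - \sqrt{-143504} = 78374 - 4 i \sqrt{8969}$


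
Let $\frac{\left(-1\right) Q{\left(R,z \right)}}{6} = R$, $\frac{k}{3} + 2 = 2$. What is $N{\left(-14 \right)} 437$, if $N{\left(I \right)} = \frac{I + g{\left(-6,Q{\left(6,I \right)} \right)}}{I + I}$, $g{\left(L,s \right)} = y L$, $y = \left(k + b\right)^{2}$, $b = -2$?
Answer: $\frac{8303}{14} \approx 593.07$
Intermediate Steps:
$k = 0$ ($k = -6 + 3 \cdot 2 = -6 + 6 = 0$)
$Q{\left(R,z \right)} = - 6 R$
$y = 4$ ($y = \left(0 - 2\right)^{2} = \left(-2\right)^{2} = 4$)
$g{\left(L,s \right)} = 4 L$
$N{\left(I \right)} = \frac{-24 + I}{2 I}$ ($N{\left(I \right)} = \frac{I + 4 \left(-6\right)}{I + I} = \frac{I - 24}{2 I} = \left(-24 + I\right) \frac{1}{2 I} = \frac{-24 + I}{2 I}$)
$N{\left(-14 \right)} 437 = \frac{-24 - 14}{2 \left(-14\right)} 437 = \frac{1}{2} \left(- \frac{1}{14}\right) \left(-38\right) 437 = \frac{19}{14} \cdot 437 = \frac{8303}{14}$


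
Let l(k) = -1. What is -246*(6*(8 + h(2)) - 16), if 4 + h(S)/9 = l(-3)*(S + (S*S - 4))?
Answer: 71832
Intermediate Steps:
h(S) = -9*S - 9*S**2 (h(S) = -36 + 9*(-(S + (S*S - 4))) = -36 + 9*(-(S + (S**2 - 4))) = -36 + 9*(-(S + (-4 + S**2))) = -36 + 9*(-(-4 + S + S**2)) = -36 + 9*(4 - S - S**2) = -36 + (36 - 9*S - 9*S**2) = -9*S - 9*S**2)
-246*(6*(8 + h(2)) - 16) = -246*(6*(8 + 9*2*(-1 - 1*2)) - 16) = -246*(6*(8 + 9*2*(-1 - 2)) - 16) = -246*(6*(8 + 9*2*(-3)) - 16) = -246*(6*(8 - 54) - 16) = -246*(6*(-46) - 16) = -246*(-276 - 16) = -246*(-292) = 71832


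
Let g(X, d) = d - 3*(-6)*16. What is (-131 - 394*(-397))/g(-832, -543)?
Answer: -156287/255 ≈ -612.89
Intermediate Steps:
g(X, d) = 288 + d (g(X, d) = d + 18*16 = d + 288 = 288 + d)
(-131 - 394*(-397))/g(-832, -543) = (-131 - 394*(-397))/(288 - 543) = (-131 + 156418)/(-255) = 156287*(-1/255) = -156287/255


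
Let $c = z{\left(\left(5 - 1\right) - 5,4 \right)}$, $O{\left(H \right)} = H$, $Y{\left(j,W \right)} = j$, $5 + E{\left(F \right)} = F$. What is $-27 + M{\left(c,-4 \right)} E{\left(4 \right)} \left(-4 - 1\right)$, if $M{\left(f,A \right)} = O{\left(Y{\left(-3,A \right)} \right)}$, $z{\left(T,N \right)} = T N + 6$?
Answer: $-42$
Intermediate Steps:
$E{\left(F \right)} = -5 + F$
$z{\left(T,N \right)} = 6 + N T$ ($z{\left(T,N \right)} = N T + 6 = 6 + N T$)
$c = 2$ ($c = 6 + 4 \left(\left(5 - 1\right) - 5\right) = 6 + 4 \left(4 - 5\right) = 6 + 4 \left(-1\right) = 6 - 4 = 2$)
$M{\left(f,A \right)} = -3$
$-27 + M{\left(c,-4 \right)} E{\left(4 \right)} \left(-4 - 1\right) = -27 - 3 \left(-5 + 4\right) \left(-4 - 1\right) = -27 - 3 \left(\left(-1\right) \left(-5\right)\right) = -27 - 15 = -42$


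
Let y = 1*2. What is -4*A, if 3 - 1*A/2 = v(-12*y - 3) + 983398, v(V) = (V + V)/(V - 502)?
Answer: 4161728072/529 ≈ 7.8672e+6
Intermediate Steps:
y = 2
v(V) = 2*V/(-502 + V) (v(V) = (2*V)/(-502 + V) = 2*V/(-502 + V))
A = -1040432018/529 (A = 6 - 2*(2*(-12*2 - 3)/(-502 + (-12*2 - 3)) + 983398) = 6 - 2*(2*(-24 - 3)/(-502 + (-24 - 3)) + 983398) = 6 - 2*(2*(-27)/(-502 - 27) + 983398) = 6 - 2*(2*(-27)/(-529) + 983398) = 6 - 2*(2*(-27)*(-1/529) + 983398) = 6 - 2*(54/529 + 983398) = 6 - 2*520217596/529 = 6 - 1040435192/529 = -1040432018/529 ≈ -1.9668e+6)
-4*A = -4*(-1040432018)/529 = -1*(-4161728072/529) = 4161728072/529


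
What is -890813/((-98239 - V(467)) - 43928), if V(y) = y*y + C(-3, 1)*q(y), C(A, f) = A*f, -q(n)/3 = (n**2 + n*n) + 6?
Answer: 38731/186344 ≈ 0.20785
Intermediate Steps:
q(n) = -18 - 6*n**2 (q(n) = -3*((n**2 + n*n) + 6) = -3*((n**2 + n**2) + 6) = -3*(2*n**2 + 6) = -3*(6 + 2*n**2) = -18 - 6*n**2)
V(y) = 54 + 19*y**2 (V(y) = y*y + (-3*1)*(-18 - 6*y**2) = y**2 - 3*(-18 - 6*y**2) = y**2 + (54 + 18*y**2) = 54 + 19*y**2)
-890813/((-98239 - V(467)) - 43928) = -890813/((-98239 - (54 + 19*467**2)) - 43928) = -890813/((-98239 - (54 + 19*218089)) - 43928) = -890813/((-98239 - (54 + 4143691)) - 43928) = -890813/((-98239 - 1*4143745) - 43928) = -890813/((-98239 - 4143745) - 43928) = -890813/(-4241984 - 43928) = -890813/(-4285912) = -890813*(-1/4285912) = 38731/186344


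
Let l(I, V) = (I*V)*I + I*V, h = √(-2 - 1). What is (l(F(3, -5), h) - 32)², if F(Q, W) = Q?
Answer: 592 - 768*I*√3 ≈ 592.0 - 1330.2*I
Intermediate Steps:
h = I*√3 (h = √(-3) = I*√3 ≈ 1.732*I)
l(I, V) = I*V + V*I² (l(I, V) = V*I² + I*V = I*V + V*I²)
(l(F(3, -5), h) - 32)² = (3*(I*√3)*(1 + 3) - 32)² = (3*(I*√3)*4 - 32)² = (12*I*√3 - 32)² = (-32 + 12*I*√3)²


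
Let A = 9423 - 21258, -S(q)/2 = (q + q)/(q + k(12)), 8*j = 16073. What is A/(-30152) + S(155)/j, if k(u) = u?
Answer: 31617846565/80933727032 ≈ 0.39066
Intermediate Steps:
j = 16073/8 (j = (⅛)*16073 = 16073/8 ≈ 2009.1)
S(q) = -4*q/(12 + q) (S(q) = -2*(q + q)/(q + 12) = -2*2*q/(12 + q) = -4*q/(12 + q))
A = -11835
A/(-30152) + S(155)/j = -11835/(-30152) + (-4*155/(12 + 155))/(16073/8) = -11835*(-1/30152) - 4*155/167*(8/16073) = 11835/30152 - 4*155*1/167*(8/16073) = 11835/30152 - 620/167*8/16073 = 11835/30152 - 4960/2684191 = 31617846565/80933727032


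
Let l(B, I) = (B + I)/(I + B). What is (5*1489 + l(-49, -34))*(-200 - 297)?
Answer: -3700662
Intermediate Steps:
l(B, I) = 1 (l(B, I) = (B + I)/(B + I) = 1)
(5*1489 + l(-49, -34))*(-200 - 297) = (5*1489 + 1)*(-200 - 297) = (7445 + 1)*(-497) = 7446*(-497) = -3700662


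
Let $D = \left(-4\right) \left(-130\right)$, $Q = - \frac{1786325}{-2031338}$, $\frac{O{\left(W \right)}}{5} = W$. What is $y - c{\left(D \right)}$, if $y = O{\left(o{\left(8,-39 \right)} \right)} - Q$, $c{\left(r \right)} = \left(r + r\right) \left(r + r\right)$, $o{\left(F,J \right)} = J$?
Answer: $- \frac{2197493078035}{2031338} \approx -1.0818 \cdot 10^{6}$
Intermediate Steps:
$O{\left(W \right)} = 5 W$
$Q = \frac{1786325}{2031338}$ ($Q = \left(-1786325\right) \left(- \frac{1}{2031338}\right) = \frac{1786325}{2031338} \approx 0.87938$)
$D = 520$
$c{\left(r \right)} = 4 r^{2}$ ($c{\left(r \right)} = 2 r 2 r = 4 r^{2}$)
$y = - \frac{397897235}{2031338}$ ($y = 5 \left(-39\right) - \frac{1786325}{2031338} = -195 - \frac{1786325}{2031338} = - \frac{397897235}{2031338} \approx -195.88$)
$y - c{\left(D \right)} = - \frac{397897235}{2031338} - 4 \cdot 520^{2} = - \frac{397897235}{2031338} - 4 \cdot 270400 = - \frac{397897235}{2031338} - 1081600 = - \frac{2197493078035}{2031338}$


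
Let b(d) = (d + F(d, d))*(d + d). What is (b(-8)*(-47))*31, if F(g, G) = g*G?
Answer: 1305472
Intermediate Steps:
F(g, G) = G*g
b(d) = 2*d*(d + d²) (b(d) = (d + d*d)*(d + d) = (d + d²)*(2*d) = 2*d*(d + d²))
(b(-8)*(-47))*31 = ((2*(-8)²*(1 - 8))*(-47))*31 = ((2*64*(-7))*(-47))*31 = -896*(-47)*31 = 42112*31 = 1305472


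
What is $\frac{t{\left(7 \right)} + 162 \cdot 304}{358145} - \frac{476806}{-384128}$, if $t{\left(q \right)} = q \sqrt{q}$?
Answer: $\frac{94841610307}{68786761280} + \frac{7 \sqrt{7}}{358145} \approx 1.3788$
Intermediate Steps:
$t{\left(q \right)} = q^{\frac{3}{2}}$
$\frac{t{\left(7 \right)} + 162 \cdot 304}{358145} - \frac{476806}{-384128} = \frac{7^{\frac{3}{2}} + 162 \cdot 304}{358145} - \frac{476806}{-384128} = \left(7 \sqrt{7} + 49248\right) \frac{1}{358145} - - \frac{238403}{192064} = \left(49248 + 7 \sqrt{7}\right) \frac{1}{358145} + \frac{238403}{192064} = \left(\frac{49248}{358145} + \frac{7 \sqrt{7}}{358145}\right) + \frac{238403}{192064} = \frac{94841610307}{68786761280} + \frac{7 \sqrt{7}}{358145}$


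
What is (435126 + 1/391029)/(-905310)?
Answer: -34029376931/70800492798 ≈ -0.48064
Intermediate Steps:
(435126 + 1/391029)/(-905310) = (435126 + 1/391029)*(-1/905310) = (170146884655/391029)*(-1/905310) = -34029376931/70800492798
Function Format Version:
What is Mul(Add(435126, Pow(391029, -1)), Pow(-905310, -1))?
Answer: Rational(-34029376931, 70800492798) ≈ -0.48064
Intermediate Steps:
Mul(Add(435126, Pow(391029, -1)), Pow(-905310, -1)) = Mul(Add(435126, Rational(1, 391029)), Rational(-1, 905310)) = Mul(Rational(170146884655, 391029), Rational(-1, 905310)) = Rational(-34029376931, 70800492798)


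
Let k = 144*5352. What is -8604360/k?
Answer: -39835/3568 ≈ -11.165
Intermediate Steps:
k = 770688
-8604360/k = -8604360/770688 = -8604360*1/770688 = -39835/3568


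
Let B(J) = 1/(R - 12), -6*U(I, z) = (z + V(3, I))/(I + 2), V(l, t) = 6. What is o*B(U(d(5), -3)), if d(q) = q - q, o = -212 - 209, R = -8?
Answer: 421/20 ≈ 21.050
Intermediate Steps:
o = -421
d(q) = 0
U(I, z) = -(6 + z)/(6*(2 + I)) (U(I, z) = -(z + 6)/(6*(I + 2)) = -(6 + z)/(6*(2 + I)))
B(J) = -1/20 (B(J) = 1/(-8 - 12) = 1/(-20) = -1/20)
o*B(U(d(5), -3)) = -421*(-1/20) = 421/20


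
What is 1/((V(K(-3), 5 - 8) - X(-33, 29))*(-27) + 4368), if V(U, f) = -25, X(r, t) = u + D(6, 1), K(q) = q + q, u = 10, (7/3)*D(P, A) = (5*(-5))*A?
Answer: 7/35166 ≈ 0.00019906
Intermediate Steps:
D(P, A) = -75*A/7 (D(P, A) = 3*((5*(-5))*A)/7 = 3*(-25*A)/7 = -75*A/7)
K(q) = 2*q
X(r, t) = -5/7 (X(r, t) = 10 - 75/7*1 = 10 - 75/7 = -5/7)
1/((V(K(-3), 5 - 8) - X(-33, 29))*(-27) + 4368) = 1/((-25 - 1*(-5/7))*(-27) + 4368) = 1/((-25 + 5/7)*(-27) + 4368) = 1/(-170/7*(-27) + 4368) = 1/(4590/7 + 4368) = 1/(35166/7) = 7/35166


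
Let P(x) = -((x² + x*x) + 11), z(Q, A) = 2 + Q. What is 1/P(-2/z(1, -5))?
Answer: -9/107 ≈ -0.084112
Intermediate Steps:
P(x) = -11 - 2*x² (P(x) = -((x² + x²) + 11) = -(2*x² + 11) = -(11 + 2*x²) = -11 - 2*x²)
1/P(-2/z(1, -5)) = 1/(-11 - 2*4/(2 + 1)²) = 1/(-11 - 2*(-2/3)²) = 1/(-11 - 2*(-2*⅓)²) = 1/(-11 - 2*(-⅔)²) = 1/(-11 - 2*4/9) = 1/(-11 - 8/9) = 1/(-107/9) = -9/107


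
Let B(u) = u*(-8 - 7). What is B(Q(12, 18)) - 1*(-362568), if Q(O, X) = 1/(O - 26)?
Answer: 5075967/14 ≈ 3.6257e+5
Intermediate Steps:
Q(O, X) = 1/(-26 + O)
B(u) = -15*u (B(u) = u*(-15) = -15*u)
B(Q(12, 18)) - 1*(-362568) = -15/(-26 + 12) - 1*(-362568) = -15/(-14) + 362568 = -15*(-1/14) + 362568 = 15/14 + 362568 = 5075967/14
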